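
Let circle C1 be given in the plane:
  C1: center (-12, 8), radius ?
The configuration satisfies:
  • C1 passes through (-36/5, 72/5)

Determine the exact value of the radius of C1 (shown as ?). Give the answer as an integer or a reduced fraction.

8

1. [C1∋P]  r_C1² − 64 = 0  ⇒  r_C1 = 8 (r>0 drops 1)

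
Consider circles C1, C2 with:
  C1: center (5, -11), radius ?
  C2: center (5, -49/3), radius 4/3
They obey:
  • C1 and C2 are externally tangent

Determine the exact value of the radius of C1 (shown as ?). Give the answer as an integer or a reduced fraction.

1. [ext C1·C2]  r_C1² + (8/3)r_C1 − 80/3 = 0  ⇒  r_C1 = 4 (r>0 drops 1)

4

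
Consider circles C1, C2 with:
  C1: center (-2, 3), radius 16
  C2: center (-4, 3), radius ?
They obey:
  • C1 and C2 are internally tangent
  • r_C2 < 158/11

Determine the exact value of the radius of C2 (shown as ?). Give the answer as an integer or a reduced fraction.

1. [int C1,C2]  r_C2² − 32r_C2 + 252 = 0  ⇒  r_C2 = 14 or 18
2. given r_C2 < 158/11: keep 14

14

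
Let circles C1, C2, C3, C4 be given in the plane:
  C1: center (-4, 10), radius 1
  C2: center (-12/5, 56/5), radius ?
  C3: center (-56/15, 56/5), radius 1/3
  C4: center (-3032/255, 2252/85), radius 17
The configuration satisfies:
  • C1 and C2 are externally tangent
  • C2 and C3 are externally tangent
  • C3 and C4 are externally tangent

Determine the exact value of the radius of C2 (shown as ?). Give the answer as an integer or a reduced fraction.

1

1. [ext C1·C2]  r_C2² + 2r_C2 − 3 = 0  ⇒  r_C2 = 1 (r>0 drops 1)
2. [ext C2·C3]  r_C2² + (2/3)r_C2 − 5/3 = 0  ⇒  r_C2 = 1 (r>0 drops 1)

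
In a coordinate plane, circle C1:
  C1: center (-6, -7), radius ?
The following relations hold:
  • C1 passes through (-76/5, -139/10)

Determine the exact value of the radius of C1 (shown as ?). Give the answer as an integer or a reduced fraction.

23/2

1. [C1∋P]  r_C1² − 529/4 = 0  ⇒  r_C1 = 23/2 (r>0 drops 1)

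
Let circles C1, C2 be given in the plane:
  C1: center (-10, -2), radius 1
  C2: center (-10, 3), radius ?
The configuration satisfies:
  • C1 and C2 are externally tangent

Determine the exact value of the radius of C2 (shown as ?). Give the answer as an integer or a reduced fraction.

4

1. [ext C1·C2]  r_C2² + 2r_C2 − 24 = 0  ⇒  r_C2 = 4 (r>0 drops 1)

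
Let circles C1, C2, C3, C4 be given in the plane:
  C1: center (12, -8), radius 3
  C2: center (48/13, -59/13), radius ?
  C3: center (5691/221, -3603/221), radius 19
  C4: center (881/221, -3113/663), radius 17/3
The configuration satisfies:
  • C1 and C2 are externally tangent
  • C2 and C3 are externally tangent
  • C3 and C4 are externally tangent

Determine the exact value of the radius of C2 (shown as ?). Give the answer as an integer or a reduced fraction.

1. [ext C1·C2]  r_C2² + 6r_C2 − 72 = 0  ⇒  r_C2 = 6 (r>0 drops 1)
2. [ext C2·C3]  r_C2² + 38r_C2 − 264 = 0  ⇒  r_C2 = 6 (r>0 drops 1)

6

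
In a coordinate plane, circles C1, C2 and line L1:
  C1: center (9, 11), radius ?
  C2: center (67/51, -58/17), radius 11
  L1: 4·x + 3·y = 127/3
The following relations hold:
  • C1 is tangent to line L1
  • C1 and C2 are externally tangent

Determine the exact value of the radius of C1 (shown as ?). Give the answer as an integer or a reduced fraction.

16/3

1. [C1‖L1]  r_C1² − 256/9 = 0  ⇒  r_C1 = 16/3 (r>0 drops 1)
2. [ext C1·C2]  r_C1² + 22r_C1 − 1312/9 = 0  ⇒  r_C1 = 16/3 (r>0 drops 1)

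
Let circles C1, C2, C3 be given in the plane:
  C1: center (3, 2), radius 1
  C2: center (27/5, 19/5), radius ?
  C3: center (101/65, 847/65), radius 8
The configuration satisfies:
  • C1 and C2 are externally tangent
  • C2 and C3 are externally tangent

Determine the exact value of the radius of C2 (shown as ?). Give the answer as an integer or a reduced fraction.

2

1. [ext C1·C2]  r_C2² + 2r_C2 − 8 = 0  ⇒  r_C2 = 2 (r>0 drops 1)
2. [ext C2·C3]  r_C2² + 16r_C2 − 36 = 0  ⇒  r_C2 = 2 (r>0 drops 1)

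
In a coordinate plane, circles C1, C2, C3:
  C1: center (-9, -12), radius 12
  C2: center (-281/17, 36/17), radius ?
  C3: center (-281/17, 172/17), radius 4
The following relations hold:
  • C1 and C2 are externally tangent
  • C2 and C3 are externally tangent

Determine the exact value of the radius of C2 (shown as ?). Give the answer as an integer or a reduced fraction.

1. [ext C1·C2]  r_C2² + 24r_C2 − 112 = 0  ⇒  r_C2 = 4 (r>0 drops 1)
2. [ext C2·C3]  r_C2² + 8r_C2 − 48 = 0  ⇒  r_C2 = 4 (r>0 drops 1)

4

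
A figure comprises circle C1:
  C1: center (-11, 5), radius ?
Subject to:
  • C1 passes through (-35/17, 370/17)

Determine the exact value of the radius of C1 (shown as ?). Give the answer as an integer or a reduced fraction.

19

1. [C1∋P]  r_C1² − 361 = 0  ⇒  r_C1 = 19 (r>0 drops 1)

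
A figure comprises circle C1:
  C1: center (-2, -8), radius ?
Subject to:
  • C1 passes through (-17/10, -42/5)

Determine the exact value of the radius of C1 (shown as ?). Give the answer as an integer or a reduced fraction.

1. [C1∋P]  r_C1² − 1/4 = 0  ⇒  r_C1 = 1/2 (r>0 drops 1)

1/2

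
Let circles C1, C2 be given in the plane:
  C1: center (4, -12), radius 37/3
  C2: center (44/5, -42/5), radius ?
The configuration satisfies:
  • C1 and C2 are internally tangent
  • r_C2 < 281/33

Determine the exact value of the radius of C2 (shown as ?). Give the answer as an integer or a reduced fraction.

19/3

1. [int C1,C2]  r_C2² − (74/3)r_C2 + 1045/9 = 0  ⇒  r_C2 = 19/3 or 55/3
2. given r_C2 < 281/33: keep 19/3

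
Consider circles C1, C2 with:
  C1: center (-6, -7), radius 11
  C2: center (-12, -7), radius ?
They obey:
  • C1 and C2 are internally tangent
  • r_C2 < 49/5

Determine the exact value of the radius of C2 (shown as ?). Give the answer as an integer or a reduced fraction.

5

1. [int C1,C2]  r_C2² − 22r_C2 + 85 = 0  ⇒  r_C2 = 5 or 17
2. given r_C2 < 49/5: keep 5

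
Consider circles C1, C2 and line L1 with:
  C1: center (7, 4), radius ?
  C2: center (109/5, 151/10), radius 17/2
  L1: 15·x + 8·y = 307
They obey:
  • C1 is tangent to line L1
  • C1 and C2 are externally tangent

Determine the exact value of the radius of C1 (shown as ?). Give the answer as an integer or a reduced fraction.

10

1. [C1‖L1]  r_C1² − 100 = 0  ⇒  r_C1 = 10 (r>0 drops 1)
2. [ext C1·C2]  r_C1² + 17r_C1 − 270 = 0  ⇒  r_C1 = 10 (r>0 drops 1)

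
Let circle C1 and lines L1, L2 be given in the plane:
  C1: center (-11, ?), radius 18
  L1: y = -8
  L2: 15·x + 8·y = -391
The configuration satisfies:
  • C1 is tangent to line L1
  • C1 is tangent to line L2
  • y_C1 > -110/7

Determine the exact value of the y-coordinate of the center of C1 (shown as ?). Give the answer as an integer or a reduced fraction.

10

1. [C1‖L1]  y_C1² + 16y_C1 − 260 = 0  ⇒  y_C1 = -26 or 10
2. [C1‖L2]  y_C1² + (113/2)y_C1 − 665 = 0  ⇒  y_C1 = -133/2 or 10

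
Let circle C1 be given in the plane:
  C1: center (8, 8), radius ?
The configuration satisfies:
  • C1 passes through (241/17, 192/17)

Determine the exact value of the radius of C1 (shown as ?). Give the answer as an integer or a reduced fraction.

1. [C1∋P]  r_C1² − 49 = 0  ⇒  r_C1 = 7 (r>0 drops 1)

7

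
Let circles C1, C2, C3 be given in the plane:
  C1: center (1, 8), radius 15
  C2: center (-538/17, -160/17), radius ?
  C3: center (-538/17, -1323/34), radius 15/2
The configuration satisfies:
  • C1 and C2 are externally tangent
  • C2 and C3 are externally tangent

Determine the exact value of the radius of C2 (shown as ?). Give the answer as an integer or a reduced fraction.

22

1. [ext C1·C2]  r_C2² + 30r_C2 − 1144 = 0  ⇒  r_C2 = 22 (r>0 drops 1)
2. [ext C2·C3]  r_C2² + 15r_C2 − 814 = 0  ⇒  r_C2 = 22 (r>0 drops 1)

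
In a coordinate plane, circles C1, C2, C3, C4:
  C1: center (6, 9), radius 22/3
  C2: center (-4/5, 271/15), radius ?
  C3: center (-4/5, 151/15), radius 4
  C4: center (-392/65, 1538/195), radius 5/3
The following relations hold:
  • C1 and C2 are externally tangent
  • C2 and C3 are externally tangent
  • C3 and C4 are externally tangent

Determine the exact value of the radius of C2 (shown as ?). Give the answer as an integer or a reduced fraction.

1. [ext C1·C2]  r_C2² + (44/3)r_C2 − 224/3 = 0  ⇒  r_C2 = 4 (r>0 drops 1)
2. [ext C2·C3]  r_C2² + 8r_C2 − 48 = 0  ⇒  r_C2 = 4 (r>0 drops 1)

4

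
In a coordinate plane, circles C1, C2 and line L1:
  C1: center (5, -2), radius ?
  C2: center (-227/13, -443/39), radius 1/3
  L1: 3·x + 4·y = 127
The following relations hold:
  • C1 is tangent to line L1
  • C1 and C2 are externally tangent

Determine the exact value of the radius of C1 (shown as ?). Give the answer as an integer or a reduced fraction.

1. [C1‖L1]  r_C1² − 576 = 0  ⇒  r_C1 = 24 (r>0 drops 1)
2. [ext C1·C2]  r_C1² + (2/3)r_C1 − 592 = 0  ⇒  r_C1 = 24 (r>0 drops 1)

24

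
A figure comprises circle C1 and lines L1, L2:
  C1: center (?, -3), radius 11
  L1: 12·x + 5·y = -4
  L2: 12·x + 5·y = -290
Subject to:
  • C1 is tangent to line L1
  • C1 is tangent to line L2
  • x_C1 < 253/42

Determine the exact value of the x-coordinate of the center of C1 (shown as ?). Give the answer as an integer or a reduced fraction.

-11

1. [C1‖L1]  x_C1² − (11/6)x_C1 − 847/6 = 0  ⇒  x_C1 = -11 or 77/6
2. [C1‖L2]  x_C1² + (275/6)x_C1 + 2299/6 = 0  ⇒  x_C1 = -209/6 or -11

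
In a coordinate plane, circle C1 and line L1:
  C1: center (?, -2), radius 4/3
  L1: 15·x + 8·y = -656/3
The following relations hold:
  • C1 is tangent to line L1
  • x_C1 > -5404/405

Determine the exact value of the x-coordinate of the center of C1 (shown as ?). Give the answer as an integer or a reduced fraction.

1. [C1‖L1]  x_C1² + (1216/45)x_C1 + 2704/15 = 0  ⇒  x_C1 = -676/45 or -12
2. given x_C1 > -5404/405: keep -12

-12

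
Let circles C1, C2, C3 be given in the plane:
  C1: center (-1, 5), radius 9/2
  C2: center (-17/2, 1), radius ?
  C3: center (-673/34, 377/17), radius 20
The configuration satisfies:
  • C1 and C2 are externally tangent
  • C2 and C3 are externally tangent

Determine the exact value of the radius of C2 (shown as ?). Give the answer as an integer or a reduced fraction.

4

1. [ext C1·C2]  r_C2² + 9r_C2 − 52 = 0  ⇒  r_C2 = 4 (r>0 drops 1)
2. [ext C2·C3]  r_C2² + 40r_C2 − 176 = 0  ⇒  r_C2 = 4 (r>0 drops 1)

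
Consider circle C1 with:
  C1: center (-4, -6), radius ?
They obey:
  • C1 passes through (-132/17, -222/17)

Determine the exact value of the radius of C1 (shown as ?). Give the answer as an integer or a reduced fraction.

1. [C1∋P]  r_C1² − 64 = 0  ⇒  r_C1 = 8 (r>0 drops 1)

8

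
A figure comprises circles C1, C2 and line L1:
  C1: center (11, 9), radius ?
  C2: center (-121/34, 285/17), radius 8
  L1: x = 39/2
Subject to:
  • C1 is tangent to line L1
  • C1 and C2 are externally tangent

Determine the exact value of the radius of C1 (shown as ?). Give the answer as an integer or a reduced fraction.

1. [C1‖L1]  r_C1² − 289/4 = 0  ⇒  r_C1 = 17/2 (r>0 drops 1)
2. [ext C1·C2]  r_C1² + 16r_C1 − 833/4 = 0  ⇒  r_C1 = 17/2 (r>0 drops 1)

17/2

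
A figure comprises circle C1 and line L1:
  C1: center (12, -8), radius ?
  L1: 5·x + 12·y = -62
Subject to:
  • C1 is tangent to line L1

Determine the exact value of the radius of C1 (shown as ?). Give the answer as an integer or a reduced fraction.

1. [C1‖L1]  r_C1² − 4 = 0  ⇒  r_C1 = 2 (r>0 drops 1)

2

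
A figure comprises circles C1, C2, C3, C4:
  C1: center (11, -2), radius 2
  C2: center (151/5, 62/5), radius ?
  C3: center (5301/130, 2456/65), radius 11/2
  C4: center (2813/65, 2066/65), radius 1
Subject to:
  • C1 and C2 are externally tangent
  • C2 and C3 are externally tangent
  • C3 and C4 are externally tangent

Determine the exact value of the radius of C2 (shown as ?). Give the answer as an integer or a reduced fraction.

22

1. [ext C1·C2]  r_C2² + 4r_C2 − 572 = 0  ⇒  r_C2 = 22 (r>0 drops 1)
2. [ext C2·C3]  r_C2² + 11r_C2 − 726 = 0  ⇒  r_C2 = 22 (r>0 drops 1)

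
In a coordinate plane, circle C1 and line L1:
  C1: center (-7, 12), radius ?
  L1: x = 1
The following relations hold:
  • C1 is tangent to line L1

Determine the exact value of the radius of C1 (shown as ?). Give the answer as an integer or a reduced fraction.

1. [C1‖L1]  r_C1² − 64 = 0  ⇒  r_C1 = 8 (r>0 drops 1)

8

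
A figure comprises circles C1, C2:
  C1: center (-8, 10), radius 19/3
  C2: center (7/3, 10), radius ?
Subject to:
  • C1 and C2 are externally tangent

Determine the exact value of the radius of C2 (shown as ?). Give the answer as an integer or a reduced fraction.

1. [ext C1·C2]  r_C2² + (38/3)r_C2 − 200/3 = 0  ⇒  r_C2 = 4 (r>0 drops 1)

4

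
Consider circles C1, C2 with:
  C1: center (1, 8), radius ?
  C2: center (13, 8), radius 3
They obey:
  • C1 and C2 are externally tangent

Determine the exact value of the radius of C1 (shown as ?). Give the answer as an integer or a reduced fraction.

9

1. [ext C1·C2]  r_C1² + 6r_C1 − 135 = 0  ⇒  r_C1 = 9 (r>0 drops 1)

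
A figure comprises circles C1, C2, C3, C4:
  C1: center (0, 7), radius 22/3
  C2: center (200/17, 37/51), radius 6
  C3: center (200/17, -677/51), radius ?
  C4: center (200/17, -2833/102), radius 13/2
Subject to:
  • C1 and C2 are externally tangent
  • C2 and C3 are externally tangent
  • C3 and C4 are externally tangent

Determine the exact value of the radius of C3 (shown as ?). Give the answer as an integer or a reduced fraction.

8

1. [ext C2·C3]  r_C3² + 12r_C3 − 160 = 0  ⇒  r_C3 = 8 (r>0 drops 1)
2. [ext C3·C4]  r_C3² + 13r_C3 − 168 = 0  ⇒  r_C3 = 8 (r>0 drops 1)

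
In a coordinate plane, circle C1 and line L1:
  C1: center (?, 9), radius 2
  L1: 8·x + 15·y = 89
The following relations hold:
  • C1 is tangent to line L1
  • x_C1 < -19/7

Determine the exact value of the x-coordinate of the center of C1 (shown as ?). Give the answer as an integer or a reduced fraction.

-10

1. [C1‖L1]  x_C1² + (23/2)x_C1 + 15 = 0  ⇒  x_C1 = -10 or -3/2
2. given x_C1 < -19/7: keep -10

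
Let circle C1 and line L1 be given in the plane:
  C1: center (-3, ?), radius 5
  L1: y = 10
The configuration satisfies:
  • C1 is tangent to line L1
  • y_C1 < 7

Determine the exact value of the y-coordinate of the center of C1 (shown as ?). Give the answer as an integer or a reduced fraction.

5

1. [C1‖L1]  y_C1² − 20y_C1 + 75 = 0  ⇒  y_C1 = 5 or 15
2. given y_C1 < 7: keep 5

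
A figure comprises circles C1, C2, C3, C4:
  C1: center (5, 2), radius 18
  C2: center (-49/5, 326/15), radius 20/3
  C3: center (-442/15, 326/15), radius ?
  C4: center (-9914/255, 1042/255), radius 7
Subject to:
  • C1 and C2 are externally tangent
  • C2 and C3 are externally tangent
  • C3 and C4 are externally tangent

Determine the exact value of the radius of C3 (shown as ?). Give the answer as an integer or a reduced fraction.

1. [ext C2·C3]  r_C3² + (40/3)r_C3 − 1027/3 = 0  ⇒  r_C3 = 13 (r>0 drops 1)
2. [ext C3·C4]  r_C3² + 14r_C3 − 351 = 0  ⇒  r_C3 = 13 (r>0 drops 1)

13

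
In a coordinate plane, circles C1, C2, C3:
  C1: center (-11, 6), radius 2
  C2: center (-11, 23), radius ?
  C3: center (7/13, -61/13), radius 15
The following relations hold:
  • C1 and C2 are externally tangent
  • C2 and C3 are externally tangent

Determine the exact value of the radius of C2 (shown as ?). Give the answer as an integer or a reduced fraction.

15

1. [ext C1·C2]  r_C2² + 4r_C2 − 285 = 0  ⇒  r_C2 = 15 (r>0 drops 1)
2. [ext C2·C3]  r_C2² + 30r_C2 − 675 = 0  ⇒  r_C2 = 15 (r>0 drops 1)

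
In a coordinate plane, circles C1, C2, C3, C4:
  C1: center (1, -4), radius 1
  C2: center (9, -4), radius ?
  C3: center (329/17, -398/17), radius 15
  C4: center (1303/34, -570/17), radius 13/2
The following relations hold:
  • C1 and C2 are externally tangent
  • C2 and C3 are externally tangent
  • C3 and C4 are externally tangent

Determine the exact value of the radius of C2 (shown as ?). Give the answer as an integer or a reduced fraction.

1. [ext C1·C2]  r_C2² + 2r_C2 − 63 = 0  ⇒  r_C2 = 7 (r>0 drops 1)
2. [ext C2·C3]  r_C2² + 30r_C2 − 259 = 0  ⇒  r_C2 = 7 (r>0 drops 1)

7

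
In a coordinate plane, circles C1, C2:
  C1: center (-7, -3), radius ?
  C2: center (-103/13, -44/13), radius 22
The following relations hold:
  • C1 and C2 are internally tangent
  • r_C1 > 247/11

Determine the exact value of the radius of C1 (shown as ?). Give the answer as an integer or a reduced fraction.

1. [int C1,C2]  r_C1² − 44r_C1 + 483 = 0  ⇒  r_C1 = 21 or 23
2. given r_C1 > 247/11: keep 23

23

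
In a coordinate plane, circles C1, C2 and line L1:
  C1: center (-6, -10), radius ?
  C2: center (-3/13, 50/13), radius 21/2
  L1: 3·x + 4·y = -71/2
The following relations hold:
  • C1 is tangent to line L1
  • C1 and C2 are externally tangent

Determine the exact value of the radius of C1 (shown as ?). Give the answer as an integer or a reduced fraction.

1. [C1‖L1]  r_C1² − 81/4 = 0  ⇒  r_C1 = 9/2 (r>0 drops 1)
2. [ext C1·C2]  r_C1² + 21r_C1 − 459/4 = 0  ⇒  r_C1 = 9/2 (r>0 drops 1)

9/2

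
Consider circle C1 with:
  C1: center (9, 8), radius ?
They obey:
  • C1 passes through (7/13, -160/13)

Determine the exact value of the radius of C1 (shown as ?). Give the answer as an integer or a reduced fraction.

22

1. [C1∋P]  r_C1² − 484 = 0  ⇒  r_C1 = 22 (r>0 drops 1)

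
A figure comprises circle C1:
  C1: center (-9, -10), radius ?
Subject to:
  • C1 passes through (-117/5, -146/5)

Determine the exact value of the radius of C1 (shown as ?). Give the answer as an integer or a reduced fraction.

1. [C1∋P]  r_C1² − 576 = 0  ⇒  r_C1 = 24 (r>0 drops 1)

24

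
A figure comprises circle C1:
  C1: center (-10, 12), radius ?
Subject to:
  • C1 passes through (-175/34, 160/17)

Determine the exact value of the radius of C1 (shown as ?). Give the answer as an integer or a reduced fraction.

11/2

1. [C1∋P]  r_C1² − 121/4 = 0  ⇒  r_C1 = 11/2 (r>0 drops 1)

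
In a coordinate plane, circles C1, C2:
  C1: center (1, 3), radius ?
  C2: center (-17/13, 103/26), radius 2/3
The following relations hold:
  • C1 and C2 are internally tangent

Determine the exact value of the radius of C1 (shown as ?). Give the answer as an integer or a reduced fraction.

1. [int C1,C2]  r_C1² − (4/3)r_C1 − 209/36 = 0  ⇒  r_C1 = 19/6 (r>0 drops 1)

19/6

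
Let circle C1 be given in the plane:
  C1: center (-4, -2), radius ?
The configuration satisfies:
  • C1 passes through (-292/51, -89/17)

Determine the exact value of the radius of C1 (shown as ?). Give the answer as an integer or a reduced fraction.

1. [C1∋P]  r_C1² − 121/9 = 0  ⇒  r_C1 = 11/3 (r>0 drops 1)

11/3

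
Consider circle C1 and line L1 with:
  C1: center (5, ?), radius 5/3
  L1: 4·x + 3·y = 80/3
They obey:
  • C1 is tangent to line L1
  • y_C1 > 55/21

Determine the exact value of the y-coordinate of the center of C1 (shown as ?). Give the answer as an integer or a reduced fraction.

5

1. [C1‖L1]  y_C1² − (40/9)y_C1 − 25/9 = 0  ⇒  y_C1 = -5/9 or 5
2. given y_C1 > 55/21: keep 5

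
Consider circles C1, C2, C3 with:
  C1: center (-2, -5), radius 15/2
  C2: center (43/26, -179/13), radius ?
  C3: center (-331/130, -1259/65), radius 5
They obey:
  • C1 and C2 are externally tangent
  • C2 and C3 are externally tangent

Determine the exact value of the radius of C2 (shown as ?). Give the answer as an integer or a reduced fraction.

1. [ext C1·C2]  r_C2² + 15r_C2 − 34 = 0  ⇒  r_C2 = 2 (r>0 drops 1)
2. [ext C2·C3]  r_C2² + 10r_C2 − 24 = 0  ⇒  r_C2 = 2 (r>0 drops 1)

2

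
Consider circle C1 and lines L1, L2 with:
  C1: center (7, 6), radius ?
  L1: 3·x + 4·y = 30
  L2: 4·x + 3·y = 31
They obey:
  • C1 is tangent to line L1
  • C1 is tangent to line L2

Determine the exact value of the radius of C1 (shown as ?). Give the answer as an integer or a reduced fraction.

3

1. [C1‖L1]  r_C1² − 9 = 0  ⇒  r_C1 = 3 (r>0 drops 1)
2. [C1‖L2]  r_C1² − 9 = 0  ⇒  r_C1 = 3 (r>0 drops 1)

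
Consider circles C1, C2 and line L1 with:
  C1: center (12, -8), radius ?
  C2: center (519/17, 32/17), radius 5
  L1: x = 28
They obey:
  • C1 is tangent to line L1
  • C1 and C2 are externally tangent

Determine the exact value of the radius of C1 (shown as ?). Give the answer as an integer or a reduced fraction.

16

1. [C1‖L1]  r_C1² − 256 = 0  ⇒  r_C1 = 16 (r>0 drops 1)
2. [ext C1·C2]  r_C1² + 10r_C1 − 416 = 0  ⇒  r_C1 = 16 (r>0 drops 1)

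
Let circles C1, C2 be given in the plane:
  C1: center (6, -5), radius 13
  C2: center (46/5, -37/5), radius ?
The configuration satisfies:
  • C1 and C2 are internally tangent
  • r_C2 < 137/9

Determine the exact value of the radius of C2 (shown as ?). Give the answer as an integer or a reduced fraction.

1. [int C1,C2]  r_C2² − 26r_C2 + 153 = 0  ⇒  r_C2 = 9 or 17
2. given r_C2 < 137/9: keep 9

9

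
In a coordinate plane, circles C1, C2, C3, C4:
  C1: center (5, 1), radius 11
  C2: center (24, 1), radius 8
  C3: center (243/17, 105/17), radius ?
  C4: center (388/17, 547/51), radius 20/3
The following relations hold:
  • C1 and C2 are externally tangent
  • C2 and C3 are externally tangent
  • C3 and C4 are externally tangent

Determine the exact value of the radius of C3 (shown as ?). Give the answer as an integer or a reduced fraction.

1. [ext C2·C3]  r_C3² + 16r_C3 − 57 = 0  ⇒  r_C3 = 3 (r>0 drops 1)
2. [ext C3·C4]  r_C3² + (40/3)r_C3 − 49 = 0  ⇒  r_C3 = 3 (r>0 drops 1)

3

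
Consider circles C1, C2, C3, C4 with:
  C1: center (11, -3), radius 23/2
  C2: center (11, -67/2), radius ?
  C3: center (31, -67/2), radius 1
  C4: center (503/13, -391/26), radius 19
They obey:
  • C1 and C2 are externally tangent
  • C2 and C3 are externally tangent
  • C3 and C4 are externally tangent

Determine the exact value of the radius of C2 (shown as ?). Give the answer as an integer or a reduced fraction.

19

1. [ext C1·C2]  r_C2² + 23r_C2 − 798 = 0  ⇒  r_C2 = 19 (r>0 drops 1)
2. [ext C2·C3]  r_C2² + 2r_C2 − 399 = 0  ⇒  r_C2 = 19 (r>0 drops 1)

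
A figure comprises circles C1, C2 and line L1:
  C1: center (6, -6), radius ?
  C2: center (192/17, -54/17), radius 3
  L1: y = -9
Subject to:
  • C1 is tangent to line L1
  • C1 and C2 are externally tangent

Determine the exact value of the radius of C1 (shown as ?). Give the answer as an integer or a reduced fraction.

3

1. [C1‖L1]  r_C1² − 9 = 0  ⇒  r_C1 = 3 (r>0 drops 1)
2. [ext C1·C2]  r_C1² + 6r_C1 − 27 = 0  ⇒  r_C1 = 3 (r>0 drops 1)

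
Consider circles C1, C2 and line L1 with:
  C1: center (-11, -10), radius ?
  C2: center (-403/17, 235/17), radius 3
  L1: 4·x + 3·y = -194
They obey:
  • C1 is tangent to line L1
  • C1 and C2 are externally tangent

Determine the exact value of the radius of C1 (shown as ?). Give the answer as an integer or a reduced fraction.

24

1. [C1‖L1]  r_C1² − 576 = 0  ⇒  r_C1 = 24 (r>0 drops 1)
2. [ext C1·C2]  r_C1² + 6r_C1 − 720 = 0  ⇒  r_C1 = 24 (r>0 drops 1)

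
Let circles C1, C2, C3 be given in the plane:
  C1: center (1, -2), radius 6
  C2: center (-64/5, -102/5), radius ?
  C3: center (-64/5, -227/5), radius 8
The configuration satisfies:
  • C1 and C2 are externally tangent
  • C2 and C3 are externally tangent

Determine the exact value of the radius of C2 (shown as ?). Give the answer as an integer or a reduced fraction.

17

1. [ext C1·C2]  r_C2² + 12r_C2 − 493 = 0  ⇒  r_C2 = 17 (r>0 drops 1)
2. [ext C2·C3]  r_C2² + 16r_C2 − 561 = 0  ⇒  r_C2 = 17 (r>0 drops 1)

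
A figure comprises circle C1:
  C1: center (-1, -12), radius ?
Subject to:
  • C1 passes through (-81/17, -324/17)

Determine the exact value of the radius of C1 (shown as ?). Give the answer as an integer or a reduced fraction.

1. [C1∋P]  r_C1² − 64 = 0  ⇒  r_C1 = 8 (r>0 drops 1)

8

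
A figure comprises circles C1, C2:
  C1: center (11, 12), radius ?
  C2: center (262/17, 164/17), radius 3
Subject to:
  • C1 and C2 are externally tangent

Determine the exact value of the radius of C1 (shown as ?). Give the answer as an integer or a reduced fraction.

2

1. [ext C1·C2]  r_C1² + 6r_C1 − 16 = 0  ⇒  r_C1 = 2 (r>0 drops 1)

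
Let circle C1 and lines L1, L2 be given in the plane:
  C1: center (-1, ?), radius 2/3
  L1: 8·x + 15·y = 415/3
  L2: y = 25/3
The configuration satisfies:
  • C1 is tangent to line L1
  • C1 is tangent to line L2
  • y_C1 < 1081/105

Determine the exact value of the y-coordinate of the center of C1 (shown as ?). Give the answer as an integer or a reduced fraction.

9

1. [C1‖L1]  y_C1² − (878/45)y_C1 + 473/5 = 0  ⇒  y_C1 = 9 or 473/45
2. [C1‖L2]  y_C1² − (50/3)y_C1 + 69 = 0  ⇒  y_C1 = 23/3 or 9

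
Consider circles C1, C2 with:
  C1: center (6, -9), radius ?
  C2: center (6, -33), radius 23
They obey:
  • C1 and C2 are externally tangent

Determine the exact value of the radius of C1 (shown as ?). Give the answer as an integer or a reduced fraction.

1. [ext C1·C2]  r_C1² + 46r_C1 − 47 = 0  ⇒  r_C1 = 1 (r>0 drops 1)

1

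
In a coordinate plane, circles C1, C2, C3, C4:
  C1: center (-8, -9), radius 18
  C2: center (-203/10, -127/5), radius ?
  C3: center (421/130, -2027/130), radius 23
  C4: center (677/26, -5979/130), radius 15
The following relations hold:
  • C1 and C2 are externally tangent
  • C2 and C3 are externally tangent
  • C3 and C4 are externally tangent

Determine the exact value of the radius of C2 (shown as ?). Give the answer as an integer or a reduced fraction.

5/2

1. [ext C1·C2]  r_C2² + 36r_C2 − 385/4 = 0  ⇒  r_C2 = 5/2 (r>0 drops 1)
2. [ext C2·C3]  r_C2² + 46r_C2 − 485/4 = 0  ⇒  r_C2 = 5/2 (r>0 drops 1)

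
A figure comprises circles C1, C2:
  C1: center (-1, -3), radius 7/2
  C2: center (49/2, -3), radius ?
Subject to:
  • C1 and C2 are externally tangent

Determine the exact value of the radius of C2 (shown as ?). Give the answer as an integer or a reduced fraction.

1. [ext C1·C2]  r_C2² + 7r_C2 − 638 = 0  ⇒  r_C2 = 22 (r>0 drops 1)

22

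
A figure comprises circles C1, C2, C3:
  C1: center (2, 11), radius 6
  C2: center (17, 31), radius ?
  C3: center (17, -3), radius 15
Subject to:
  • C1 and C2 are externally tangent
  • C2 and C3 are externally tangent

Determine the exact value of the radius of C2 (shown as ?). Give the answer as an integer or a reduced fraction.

19

1. [ext C1·C2]  r_C2² + 12r_C2 − 589 = 0  ⇒  r_C2 = 19 (r>0 drops 1)
2. [ext C2·C3]  r_C2² + 30r_C2 − 931 = 0  ⇒  r_C2 = 19 (r>0 drops 1)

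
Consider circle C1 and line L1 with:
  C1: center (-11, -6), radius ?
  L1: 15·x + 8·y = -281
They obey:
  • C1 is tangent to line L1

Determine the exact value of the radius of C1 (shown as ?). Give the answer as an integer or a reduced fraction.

4

1. [C1‖L1]  r_C1² − 16 = 0  ⇒  r_C1 = 4 (r>0 drops 1)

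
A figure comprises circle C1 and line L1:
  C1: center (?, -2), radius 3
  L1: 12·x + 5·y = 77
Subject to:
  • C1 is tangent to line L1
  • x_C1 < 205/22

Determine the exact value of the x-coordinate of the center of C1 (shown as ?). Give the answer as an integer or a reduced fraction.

1. [C1‖L1]  x_C1² − (29/2)x_C1 + 42 = 0  ⇒  x_C1 = 4 or 21/2
2. given x_C1 < 205/22: keep 4

4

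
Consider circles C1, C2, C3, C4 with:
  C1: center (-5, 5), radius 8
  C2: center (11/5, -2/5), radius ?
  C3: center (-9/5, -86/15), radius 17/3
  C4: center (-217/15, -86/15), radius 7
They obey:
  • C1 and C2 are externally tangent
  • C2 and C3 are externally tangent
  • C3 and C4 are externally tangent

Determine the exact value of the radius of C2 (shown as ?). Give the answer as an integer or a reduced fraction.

1

1. [ext C1·C2]  r_C2² + 16r_C2 − 17 = 0  ⇒  r_C2 = 1 (r>0 drops 1)
2. [ext C2·C3]  r_C2² + (34/3)r_C2 − 37/3 = 0  ⇒  r_C2 = 1 (r>0 drops 1)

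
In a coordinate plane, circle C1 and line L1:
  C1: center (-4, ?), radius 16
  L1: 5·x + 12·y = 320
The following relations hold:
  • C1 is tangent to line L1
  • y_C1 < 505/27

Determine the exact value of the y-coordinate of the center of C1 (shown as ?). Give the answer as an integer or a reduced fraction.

11

1. [C1‖L1]  y_C1² − (170/3)y_C1 + 1507/3 = 0  ⇒  y_C1 = 11 or 137/3
2. given y_C1 < 505/27: keep 11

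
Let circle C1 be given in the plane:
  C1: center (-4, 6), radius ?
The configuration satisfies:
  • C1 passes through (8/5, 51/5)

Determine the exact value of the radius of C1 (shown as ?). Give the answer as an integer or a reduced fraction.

7

1. [C1∋P]  r_C1² − 49 = 0  ⇒  r_C1 = 7 (r>0 drops 1)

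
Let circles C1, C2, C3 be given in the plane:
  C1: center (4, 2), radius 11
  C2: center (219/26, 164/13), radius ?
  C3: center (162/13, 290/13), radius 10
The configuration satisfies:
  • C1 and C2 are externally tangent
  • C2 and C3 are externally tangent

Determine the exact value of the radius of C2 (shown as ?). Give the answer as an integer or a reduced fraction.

1. [ext C1·C2]  r_C2² + 22r_C2 − 45/4 = 0  ⇒  r_C2 = 1/2 (r>0 drops 1)
2. [ext C2·C3]  r_C2² + 20r_C2 − 41/4 = 0  ⇒  r_C2 = 1/2 (r>0 drops 1)

1/2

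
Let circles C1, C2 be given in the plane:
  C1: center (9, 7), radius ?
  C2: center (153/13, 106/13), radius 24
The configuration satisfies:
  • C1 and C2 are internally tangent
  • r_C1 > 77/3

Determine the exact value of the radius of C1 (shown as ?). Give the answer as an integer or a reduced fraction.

1. [int C1,C2]  r_C1² − 48r_C1 + 567 = 0  ⇒  r_C1 = 21 or 27
2. given r_C1 > 77/3: keep 27

27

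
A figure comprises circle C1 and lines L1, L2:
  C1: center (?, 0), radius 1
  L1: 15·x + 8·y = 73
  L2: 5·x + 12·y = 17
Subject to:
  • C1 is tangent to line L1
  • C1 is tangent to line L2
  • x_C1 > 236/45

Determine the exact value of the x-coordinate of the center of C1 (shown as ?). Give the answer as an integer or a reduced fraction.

1. [C1‖L1]  x_C1² − (146/15)x_C1 + 112/5 = 0  ⇒  x_C1 = 56/15 or 6
2. [C1‖L2]  x_C1² − (34/5)x_C1 + 24/5 = 0  ⇒  x_C1 = 4/5 or 6

6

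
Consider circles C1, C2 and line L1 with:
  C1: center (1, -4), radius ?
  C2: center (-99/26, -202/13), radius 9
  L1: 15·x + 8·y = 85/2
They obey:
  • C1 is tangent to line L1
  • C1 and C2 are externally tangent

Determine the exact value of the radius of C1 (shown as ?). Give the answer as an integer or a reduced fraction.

1. [C1‖L1]  r_C1² − 49/4 = 0  ⇒  r_C1 = 7/2 (r>0 drops 1)
2. [ext C1·C2]  r_C1² + 18r_C1 − 301/4 = 0  ⇒  r_C1 = 7/2 (r>0 drops 1)

7/2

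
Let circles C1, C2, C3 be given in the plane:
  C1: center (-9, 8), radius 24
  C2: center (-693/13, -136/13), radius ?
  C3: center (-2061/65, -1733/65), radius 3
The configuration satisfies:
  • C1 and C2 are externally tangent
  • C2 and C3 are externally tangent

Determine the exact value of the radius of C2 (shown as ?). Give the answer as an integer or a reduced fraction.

24

1. [ext C1·C2]  r_C2² + 48r_C2 − 1728 = 0  ⇒  r_C2 = 24 (r>0 drops 1)
2. [ext C2·C3]  r_C2² + 6r_C2 − 720 = 0  ⇒  r_C2 = 24 (r>0 drops 1)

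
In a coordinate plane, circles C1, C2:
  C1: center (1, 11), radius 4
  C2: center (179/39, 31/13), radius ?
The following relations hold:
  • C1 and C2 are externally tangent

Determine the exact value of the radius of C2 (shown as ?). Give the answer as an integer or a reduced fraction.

16/3

1. [ext C1·C2]  r_C2² + 8r_C2 − 640/9 = 0  ⇒  r_C2 = 16/3 (r>0 drops 1)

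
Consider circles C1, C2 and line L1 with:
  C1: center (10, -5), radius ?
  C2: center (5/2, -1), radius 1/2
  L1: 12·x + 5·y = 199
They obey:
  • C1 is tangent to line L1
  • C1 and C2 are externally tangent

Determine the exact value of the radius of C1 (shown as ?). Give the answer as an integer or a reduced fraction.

1. [C1‖L1]  r_C1² − 64 = 0  ⇒  r_C1 = 8 (r>0 drops 1)
2. [ext C1·C2]  r_C1² + 1r_C1 − 72 = 0  ⇒  r_C1 = 8 (r>0 drops 1)

8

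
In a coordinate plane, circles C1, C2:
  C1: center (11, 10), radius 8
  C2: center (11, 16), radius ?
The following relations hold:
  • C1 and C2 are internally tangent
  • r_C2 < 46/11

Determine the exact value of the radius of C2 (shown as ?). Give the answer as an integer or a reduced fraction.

1. [int C1,C2]  r_C2² − 16r_C2 + 28 = 0  ⇒  r_C2 = 2 or 14
2. given r_C2 < 46/11: keep 2

2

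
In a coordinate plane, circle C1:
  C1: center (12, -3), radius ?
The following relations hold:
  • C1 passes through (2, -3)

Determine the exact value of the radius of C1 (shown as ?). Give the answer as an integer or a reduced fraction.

1. [C1∋P]  r_C1² − 100 = 0  ⇒  r_C1 = 10 (r>0 drops 1)

10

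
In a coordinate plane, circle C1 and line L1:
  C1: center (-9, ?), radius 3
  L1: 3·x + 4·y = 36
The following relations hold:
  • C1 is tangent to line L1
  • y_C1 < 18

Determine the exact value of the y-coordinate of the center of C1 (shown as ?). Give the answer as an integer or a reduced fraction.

1. [C1‖L1]  y_C1² − (63/2)y_C1 + 234 = 0  ⇒  y_C1 = 12 or 39/2
2. given y_C1 < 18: keep 12

12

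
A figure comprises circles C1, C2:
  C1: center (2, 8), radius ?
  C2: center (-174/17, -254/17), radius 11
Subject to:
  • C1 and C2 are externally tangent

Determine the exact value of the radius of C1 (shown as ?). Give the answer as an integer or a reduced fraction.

1. [ext C1·C2]  r_C1² + 22r_C1 − 555 = 0  ⇒  r_C1 = 15 (r>0 drops 1)

15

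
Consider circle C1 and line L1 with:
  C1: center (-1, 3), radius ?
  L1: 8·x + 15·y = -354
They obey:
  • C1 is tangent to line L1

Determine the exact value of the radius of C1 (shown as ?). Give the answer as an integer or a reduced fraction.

1. [C1‖L1]  r_C1² − 529 = 0  ⇒  r_C1 = 23 (r>0 drops 1)

23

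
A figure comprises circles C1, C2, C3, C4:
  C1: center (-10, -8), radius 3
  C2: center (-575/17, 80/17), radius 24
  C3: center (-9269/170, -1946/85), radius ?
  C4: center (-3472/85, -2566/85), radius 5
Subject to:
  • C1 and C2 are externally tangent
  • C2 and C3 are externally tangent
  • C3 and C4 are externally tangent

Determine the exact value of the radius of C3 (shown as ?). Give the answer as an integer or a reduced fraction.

1. [ext C2·C3]  r_C3² + 48r_C3 − 2457/4 = 0  ⇒  r_C3 = 21/2 (r>0 drops 1)
2. [ext C3·C4]  r_C3² + 10r_C3 − 861/4 = 0  ⇒  r_C3 = 21/2 (r>0 drops 1)

21/2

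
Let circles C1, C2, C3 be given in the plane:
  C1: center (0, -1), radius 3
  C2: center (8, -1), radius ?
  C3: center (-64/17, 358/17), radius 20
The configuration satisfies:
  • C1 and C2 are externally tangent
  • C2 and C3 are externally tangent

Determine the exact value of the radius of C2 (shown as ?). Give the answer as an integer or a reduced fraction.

1. [ext C1·C2]  r_C2² + 6r_C2 − 55 = 0  ⇒  r_C2 = 5 (r>0 drops 1)
2. [ext C2·C3]  r_C2² + 40r_C2 − 225 = 0  ⇒  r_C2 = 5 (r>0 drops 1)

5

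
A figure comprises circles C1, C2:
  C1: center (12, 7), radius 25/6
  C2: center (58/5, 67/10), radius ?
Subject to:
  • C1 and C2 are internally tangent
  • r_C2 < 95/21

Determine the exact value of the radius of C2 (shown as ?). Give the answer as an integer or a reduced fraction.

11/3

1. [int C1,C2]  r_C2² − (25/3)r_C2 + 154/9 = 0  ⇒  r_C2 = 11/3 or 14/3
2. given r_C2 < 95/21: keep 11/3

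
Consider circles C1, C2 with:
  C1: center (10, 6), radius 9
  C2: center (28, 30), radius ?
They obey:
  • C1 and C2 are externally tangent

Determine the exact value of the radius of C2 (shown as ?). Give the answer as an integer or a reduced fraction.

1. [ext C1·C2]  r_C2² + 18r_C2 − 819 = 0  ⇒  r_C2 = 21 (r>0 drops 1)

21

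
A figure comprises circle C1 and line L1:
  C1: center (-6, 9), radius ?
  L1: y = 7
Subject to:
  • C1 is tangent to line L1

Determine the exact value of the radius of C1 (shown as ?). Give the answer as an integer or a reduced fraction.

1. [C1‖L1]  r_C1² − 4 = 0  ⇒  r_C1 = 2 (r>0 drops 1)

2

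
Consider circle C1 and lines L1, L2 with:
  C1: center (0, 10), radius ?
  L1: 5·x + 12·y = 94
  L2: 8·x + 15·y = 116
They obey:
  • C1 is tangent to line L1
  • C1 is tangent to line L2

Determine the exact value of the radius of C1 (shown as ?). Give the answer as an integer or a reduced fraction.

2

1. [C1‖L1]  r_C1² − 4 = 0  ⇒  r_C1 = 2 (r>0 drops 1)
2. [C1‖L2]  r_C1² − 4 = 0  ⇒  r_C1 = 2 (r>0 drops 1)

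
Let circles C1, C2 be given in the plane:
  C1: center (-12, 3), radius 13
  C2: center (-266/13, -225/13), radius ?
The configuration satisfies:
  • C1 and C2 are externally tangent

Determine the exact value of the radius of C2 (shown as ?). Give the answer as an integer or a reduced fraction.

9

1. [ext C1·C2]  r_C2² + 26r_C2 − 315 = 0  ⇒  r_C2 = 9 (r>0 drops 1)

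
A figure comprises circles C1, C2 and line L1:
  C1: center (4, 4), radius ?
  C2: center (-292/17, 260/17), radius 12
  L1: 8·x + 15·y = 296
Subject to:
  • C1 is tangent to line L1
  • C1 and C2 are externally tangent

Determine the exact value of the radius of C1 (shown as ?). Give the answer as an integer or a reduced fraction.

1. [C1‖L1]  r_C1² − 144 = 0  ⇒  r_C1 = 12 (r>0 drops 1)
2. [ext C1·C2]  r_C1² + 24r_C1 − 432 = 0  ⇒  r_C1 = 12 (r>0 drops 1)

12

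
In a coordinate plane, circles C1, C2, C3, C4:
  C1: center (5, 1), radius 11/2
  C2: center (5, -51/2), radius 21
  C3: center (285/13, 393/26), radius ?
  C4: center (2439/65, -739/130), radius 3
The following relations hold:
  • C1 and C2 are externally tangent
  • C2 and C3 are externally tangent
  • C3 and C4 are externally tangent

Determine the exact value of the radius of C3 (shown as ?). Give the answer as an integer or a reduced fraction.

1. [ext C2·C3]  r_C3² + 42r_C3 − 1495 = 0  ⇒  r_C3 = 23 (r>0 drops 1)
2. [ext C3·C4]  r_C3² + 6r_C3 − 667 = 0  ⇒  r_C3 = 23 (r>0 drops 1)

23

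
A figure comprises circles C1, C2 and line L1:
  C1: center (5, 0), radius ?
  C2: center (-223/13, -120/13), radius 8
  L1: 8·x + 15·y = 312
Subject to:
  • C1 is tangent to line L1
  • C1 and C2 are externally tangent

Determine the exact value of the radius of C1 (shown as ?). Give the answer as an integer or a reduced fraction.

16

1. [C1‖L1]  r_C1² − 256 = 0  ⇒  r_C1 = 16 (r>0 drops 1)
2. [ext C1·C2]  r_C1² + 16r_C1 − 512 = 0  ⇒  r_C1 = 16 (r>0 drops 1)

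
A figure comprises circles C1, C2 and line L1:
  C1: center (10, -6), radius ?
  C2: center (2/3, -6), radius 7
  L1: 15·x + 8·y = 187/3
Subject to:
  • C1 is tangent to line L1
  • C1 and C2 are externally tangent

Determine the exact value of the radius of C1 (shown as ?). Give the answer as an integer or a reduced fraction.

1. [C1‖L1]  r_C1² − 49/9 = 0  ⇒  r_C1 = 7/3 (r>0 drops 1)
2. [ext C1·C2]  r_C1² + 14r_C1 − 343/9 = 0  ⇒  r_C1 = 7/3 (r>0 drops 1)

7/3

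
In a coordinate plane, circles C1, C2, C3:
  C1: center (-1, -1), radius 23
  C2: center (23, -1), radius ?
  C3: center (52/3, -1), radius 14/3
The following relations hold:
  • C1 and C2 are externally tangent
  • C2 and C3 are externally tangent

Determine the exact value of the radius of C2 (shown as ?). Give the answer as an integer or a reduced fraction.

1. [ext C1·C2]  r_C2² + 46r_C2 − 47 = 0  ⇒  r_C2 = 1 (r>0 drops 1)
2. [ext C2·C3]  r_C2² + (28/3)r_C2 − 31/3 = 0  ⇒  r_C2 = 1 (r>0 drops 1)

1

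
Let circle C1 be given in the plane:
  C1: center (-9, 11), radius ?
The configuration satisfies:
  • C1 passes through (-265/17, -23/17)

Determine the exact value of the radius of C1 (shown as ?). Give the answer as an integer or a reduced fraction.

1. [C1∋P]  r_C1² − 196 = 0  ⇒  r_C1 = 14 (r>0 drops 1)

14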